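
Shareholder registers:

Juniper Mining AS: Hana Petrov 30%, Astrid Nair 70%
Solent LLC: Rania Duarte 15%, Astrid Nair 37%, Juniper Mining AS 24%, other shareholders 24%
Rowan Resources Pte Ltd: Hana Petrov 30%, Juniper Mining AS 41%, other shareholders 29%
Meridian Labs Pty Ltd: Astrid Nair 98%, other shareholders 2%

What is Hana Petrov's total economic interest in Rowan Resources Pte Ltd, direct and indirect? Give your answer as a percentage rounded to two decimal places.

42.30%

Hana reaches Rowan along 2 paths.
Direct stake: 30% = 30%.
Via Juniper: 30% × 41% = 12.3%.
Total: 30% + 12.3% = 42.3%.
Rounded: 42.30%.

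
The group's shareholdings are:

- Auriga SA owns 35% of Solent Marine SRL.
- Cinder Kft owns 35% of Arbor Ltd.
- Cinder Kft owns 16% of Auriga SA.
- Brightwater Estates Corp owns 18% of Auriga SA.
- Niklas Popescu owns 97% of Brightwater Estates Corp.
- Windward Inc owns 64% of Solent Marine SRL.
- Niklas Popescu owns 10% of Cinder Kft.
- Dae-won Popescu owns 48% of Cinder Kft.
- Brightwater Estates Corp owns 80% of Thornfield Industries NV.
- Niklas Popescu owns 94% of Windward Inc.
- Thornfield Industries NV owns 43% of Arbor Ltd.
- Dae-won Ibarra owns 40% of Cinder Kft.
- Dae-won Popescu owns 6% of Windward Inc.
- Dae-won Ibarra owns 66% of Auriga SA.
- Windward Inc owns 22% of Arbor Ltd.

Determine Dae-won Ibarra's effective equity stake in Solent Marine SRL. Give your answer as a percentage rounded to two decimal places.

25.34%

Dae-won Ibarra reaches Solent along 2 paths.
Via Auriga: 66% × 35% = 23.1%.
Via Cinder → Auriga: 40% × 16% × 35% = 2.24%.
Total: 23.1% + 2.24% = 25.34%.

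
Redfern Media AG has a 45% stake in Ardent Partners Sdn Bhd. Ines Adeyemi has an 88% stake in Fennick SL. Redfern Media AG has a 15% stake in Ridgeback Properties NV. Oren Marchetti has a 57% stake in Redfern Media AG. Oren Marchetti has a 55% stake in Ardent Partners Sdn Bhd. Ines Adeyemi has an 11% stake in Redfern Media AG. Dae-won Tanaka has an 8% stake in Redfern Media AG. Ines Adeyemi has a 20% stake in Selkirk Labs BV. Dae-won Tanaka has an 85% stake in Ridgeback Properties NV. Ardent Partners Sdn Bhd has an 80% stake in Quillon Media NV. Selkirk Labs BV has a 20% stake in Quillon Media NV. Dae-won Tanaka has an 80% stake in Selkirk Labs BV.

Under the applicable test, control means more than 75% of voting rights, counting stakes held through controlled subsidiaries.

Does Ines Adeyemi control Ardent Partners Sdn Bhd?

Ines holds 88% of Fennick, so Ines controls Fennick.
Neither Ines nor any entity Ines controls holds any voting interest in Ardent.
So Ines does not control Ardent.

No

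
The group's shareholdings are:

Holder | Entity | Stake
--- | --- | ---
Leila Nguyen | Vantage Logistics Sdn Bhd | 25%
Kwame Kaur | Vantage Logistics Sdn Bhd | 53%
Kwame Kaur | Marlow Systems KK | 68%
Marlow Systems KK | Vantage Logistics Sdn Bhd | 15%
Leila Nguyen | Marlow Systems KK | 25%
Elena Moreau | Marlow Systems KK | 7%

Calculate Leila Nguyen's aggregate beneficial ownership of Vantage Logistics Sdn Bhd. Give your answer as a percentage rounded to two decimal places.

Leila reaches Vantage along 2 paths.
Direct stake: 25% = 25%.
Via Marlow: 25% × 15% = 3.75%.
Total: 25% + 3.75% = 28.75%.

28.75%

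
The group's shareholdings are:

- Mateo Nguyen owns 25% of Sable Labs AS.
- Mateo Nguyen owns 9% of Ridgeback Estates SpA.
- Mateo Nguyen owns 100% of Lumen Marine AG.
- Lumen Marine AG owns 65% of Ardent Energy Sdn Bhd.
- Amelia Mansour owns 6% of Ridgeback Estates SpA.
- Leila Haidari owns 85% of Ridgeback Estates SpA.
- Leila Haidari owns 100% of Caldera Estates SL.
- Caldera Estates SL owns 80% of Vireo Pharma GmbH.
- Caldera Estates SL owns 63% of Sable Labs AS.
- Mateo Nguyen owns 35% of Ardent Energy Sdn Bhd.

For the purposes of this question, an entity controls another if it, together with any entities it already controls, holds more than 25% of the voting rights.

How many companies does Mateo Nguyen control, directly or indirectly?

2

Mateo holds 100% of Lumen, so Mateo controls Lumen.
Mateo and Lumen together hold 35% + 65% = 100% of Ardent, so Mateo controls Ardent.
No other company's threshold is met.
Mateo controls 2 companies.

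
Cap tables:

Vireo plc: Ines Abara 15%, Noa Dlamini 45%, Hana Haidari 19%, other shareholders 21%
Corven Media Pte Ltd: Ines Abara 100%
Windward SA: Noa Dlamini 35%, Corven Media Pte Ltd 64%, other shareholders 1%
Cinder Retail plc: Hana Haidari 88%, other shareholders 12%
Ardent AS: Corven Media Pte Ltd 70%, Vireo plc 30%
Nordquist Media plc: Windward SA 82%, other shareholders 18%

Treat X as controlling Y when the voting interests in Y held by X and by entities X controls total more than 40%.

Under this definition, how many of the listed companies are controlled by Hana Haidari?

Hana holds 88% of Cinder, so Hana controls Cinder.
No other company's threshold is met.
Hana controls 1 company.

1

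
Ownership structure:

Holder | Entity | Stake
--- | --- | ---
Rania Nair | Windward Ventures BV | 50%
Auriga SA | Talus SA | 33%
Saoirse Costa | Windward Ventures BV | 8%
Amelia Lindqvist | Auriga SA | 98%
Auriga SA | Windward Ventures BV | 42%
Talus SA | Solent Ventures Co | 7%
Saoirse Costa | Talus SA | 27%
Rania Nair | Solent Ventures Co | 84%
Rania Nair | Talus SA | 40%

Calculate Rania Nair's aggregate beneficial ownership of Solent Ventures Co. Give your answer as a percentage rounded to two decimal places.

86.80%

Rania reaches Solent along 2 paths.
Direct stake: 84% = 84%.
Via Talus: 40% × 7% = 2.8%.
Total: 84% + 2.8% = 86.8%.
Rounded: 86.80%.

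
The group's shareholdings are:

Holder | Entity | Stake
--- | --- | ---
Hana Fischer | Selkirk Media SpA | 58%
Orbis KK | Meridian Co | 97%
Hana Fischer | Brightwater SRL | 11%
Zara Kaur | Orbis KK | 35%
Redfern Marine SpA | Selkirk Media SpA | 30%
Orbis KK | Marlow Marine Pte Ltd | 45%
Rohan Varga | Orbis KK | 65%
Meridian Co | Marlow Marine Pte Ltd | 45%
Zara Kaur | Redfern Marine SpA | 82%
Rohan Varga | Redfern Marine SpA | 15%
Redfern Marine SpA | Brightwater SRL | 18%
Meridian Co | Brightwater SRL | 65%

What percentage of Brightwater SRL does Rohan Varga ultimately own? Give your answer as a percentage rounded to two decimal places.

43.68%

Rohan reaches Brightwater along 2 paths.
Via Orbis → Meridian: 65% × 97% × 65% = 40.9825%.
Via Redfern: 15% × 18% = 2.7%.
Total: 40.9825% + 2.7% = 43.6825%.
Rounded: 43.68%.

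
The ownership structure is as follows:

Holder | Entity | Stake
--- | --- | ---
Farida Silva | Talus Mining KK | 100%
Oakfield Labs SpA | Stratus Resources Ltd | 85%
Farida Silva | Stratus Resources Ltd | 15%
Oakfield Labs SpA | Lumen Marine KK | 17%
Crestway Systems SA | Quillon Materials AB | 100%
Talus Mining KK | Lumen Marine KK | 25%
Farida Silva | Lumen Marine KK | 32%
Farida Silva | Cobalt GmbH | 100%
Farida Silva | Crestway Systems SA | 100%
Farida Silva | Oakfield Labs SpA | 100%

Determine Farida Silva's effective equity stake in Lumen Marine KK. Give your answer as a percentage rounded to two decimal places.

Farida reaches Lumen along 3 paths.
Direct stake: 32% = 32%.
Via Oakfield: 100% × 17% = 17%.
Via Talus: 100% × 25% = 25%.
Total: 32% + 17% + 25% = 74%.
Rounded: 74.00%.

74.00%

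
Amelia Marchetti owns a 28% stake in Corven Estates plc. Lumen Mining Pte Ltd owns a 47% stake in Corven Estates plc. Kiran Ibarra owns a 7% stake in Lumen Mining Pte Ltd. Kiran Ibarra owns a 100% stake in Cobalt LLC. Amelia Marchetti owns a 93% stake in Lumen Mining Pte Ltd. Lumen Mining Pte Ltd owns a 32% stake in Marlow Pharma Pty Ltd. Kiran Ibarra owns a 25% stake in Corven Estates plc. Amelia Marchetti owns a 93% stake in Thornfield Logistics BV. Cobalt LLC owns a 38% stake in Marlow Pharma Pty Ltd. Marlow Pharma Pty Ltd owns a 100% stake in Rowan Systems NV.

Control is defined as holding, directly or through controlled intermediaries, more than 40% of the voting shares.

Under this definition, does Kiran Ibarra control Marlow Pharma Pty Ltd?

No

Kiran holds 100% of Cobalt, so Kiran controls Cobalt.
In Marlow, Kiran's side holds only 38%, not > 40%.
So Kiran does not control Marlow.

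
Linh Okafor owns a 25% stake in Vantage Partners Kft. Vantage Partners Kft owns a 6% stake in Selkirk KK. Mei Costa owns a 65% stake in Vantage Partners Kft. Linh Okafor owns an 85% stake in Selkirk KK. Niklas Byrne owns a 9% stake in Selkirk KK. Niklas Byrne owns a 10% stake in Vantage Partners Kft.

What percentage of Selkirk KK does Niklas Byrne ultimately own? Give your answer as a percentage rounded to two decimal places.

9.60%

Niklas reaches Selkirk along 2 paths.
Via Vantage: 10% × 6% = 0.6%.
Direct stake: 9% = 9%.
Total: 0.6% + 9% = 9.6%.
Rounded: 9.60%.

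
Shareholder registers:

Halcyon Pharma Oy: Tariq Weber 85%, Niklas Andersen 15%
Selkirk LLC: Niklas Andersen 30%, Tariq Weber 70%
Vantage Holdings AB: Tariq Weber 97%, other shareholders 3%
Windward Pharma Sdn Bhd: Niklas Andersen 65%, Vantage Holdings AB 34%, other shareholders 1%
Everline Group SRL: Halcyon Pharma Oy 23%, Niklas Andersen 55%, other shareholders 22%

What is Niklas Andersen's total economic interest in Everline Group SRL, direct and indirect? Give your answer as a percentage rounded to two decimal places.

Niklas reaches Everline along 2 paths.
Via Halcyon: 15% × 23% = 3.45%.
Direct stake: 55% = 55%.
Total: 3.45% + 55% = 58.45%.

58.45%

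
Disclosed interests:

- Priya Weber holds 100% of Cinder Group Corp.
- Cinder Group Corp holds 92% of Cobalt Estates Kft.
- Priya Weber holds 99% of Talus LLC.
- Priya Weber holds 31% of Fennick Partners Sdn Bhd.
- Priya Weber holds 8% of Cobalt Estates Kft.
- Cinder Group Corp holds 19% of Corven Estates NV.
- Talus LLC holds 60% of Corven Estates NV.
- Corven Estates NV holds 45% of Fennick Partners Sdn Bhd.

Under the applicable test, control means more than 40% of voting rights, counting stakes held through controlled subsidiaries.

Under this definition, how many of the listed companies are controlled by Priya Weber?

Priya holds 99% of Talus, so Priya controls Talus.
Priya holds 100% of Cinder, so Priya controls Cinder.
Cinder and Talus together hold 19% + 60% = 79% of Corven, so Priya controls Corven.
Cinder and Priya together hold 92% + 8% = 100% of Cobalt, so Priya controls Cobalt.
Priya and Corven together hold 31% + 45% = 76% of Fennick, so Priya controls Fennick.
Priya controls 5 companies.

5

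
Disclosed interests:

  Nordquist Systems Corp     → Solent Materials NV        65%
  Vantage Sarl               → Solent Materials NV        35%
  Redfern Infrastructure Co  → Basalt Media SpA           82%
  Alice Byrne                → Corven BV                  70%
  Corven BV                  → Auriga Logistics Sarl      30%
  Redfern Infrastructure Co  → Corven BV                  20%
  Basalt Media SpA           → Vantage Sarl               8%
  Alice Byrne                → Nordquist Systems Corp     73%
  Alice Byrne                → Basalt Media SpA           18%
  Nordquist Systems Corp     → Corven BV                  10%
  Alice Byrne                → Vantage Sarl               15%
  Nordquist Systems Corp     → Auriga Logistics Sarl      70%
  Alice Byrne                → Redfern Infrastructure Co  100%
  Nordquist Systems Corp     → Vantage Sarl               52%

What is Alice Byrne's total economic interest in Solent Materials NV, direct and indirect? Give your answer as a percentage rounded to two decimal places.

68.79%

Alice reaches Solent along 5 paths.
Via Nordquist: 73% × 65% = 47.45%.
Via Redfern → Basalt → Vantage: 100% × 82% × 8% × 35% = 2.296%.
Via Basalt → Vantage: 18% × 8% × 35% = 0.504%.
Via Vantage: 15% × 35% = 5.25%.
Via Nordquist → Vantage: 73% × 52% × 35% = 13.286%.
Total: 47.45% + 2.296% + 0.504% + 5.25% + 13.286% = 68.786%.
Rounded: 68.79%.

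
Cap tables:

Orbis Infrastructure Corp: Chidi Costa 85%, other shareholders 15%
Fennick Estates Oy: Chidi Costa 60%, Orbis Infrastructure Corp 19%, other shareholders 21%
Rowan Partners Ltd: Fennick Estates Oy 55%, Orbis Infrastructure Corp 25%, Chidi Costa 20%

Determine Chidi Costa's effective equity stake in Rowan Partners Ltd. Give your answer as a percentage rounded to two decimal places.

83.13%

Chidi reaches Rowan along 4 paths.
Via Fennick: 60% × 55% = 33%.
Via Orbis → Fennick: 85% × 19% × 55% = 8.8825%.
Via Orbis: 85% × 25% = 21.25%.
Direct stake: 20% = 20%.
Total: 33% + 8.8825% + 21.25% + 20% = 83.1325%.
Rounded: 83.13%.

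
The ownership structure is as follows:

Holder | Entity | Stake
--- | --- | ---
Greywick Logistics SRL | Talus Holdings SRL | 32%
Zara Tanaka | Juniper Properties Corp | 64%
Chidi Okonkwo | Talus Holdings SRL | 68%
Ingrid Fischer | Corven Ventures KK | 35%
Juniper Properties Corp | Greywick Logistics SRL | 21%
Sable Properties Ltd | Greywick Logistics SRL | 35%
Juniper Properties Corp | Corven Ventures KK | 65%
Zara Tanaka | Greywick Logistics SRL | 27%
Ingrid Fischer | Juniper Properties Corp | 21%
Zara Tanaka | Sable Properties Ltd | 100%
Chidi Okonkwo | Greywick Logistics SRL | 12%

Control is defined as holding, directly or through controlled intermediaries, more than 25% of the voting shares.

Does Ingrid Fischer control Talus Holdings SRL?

Ingrid holds 35% of Corven, so Ingrid controls Corven.
Neither Ingrid nor any entity Ingrid controls holds any voting interest in Talus.
So Ingrid does not control Talus.

No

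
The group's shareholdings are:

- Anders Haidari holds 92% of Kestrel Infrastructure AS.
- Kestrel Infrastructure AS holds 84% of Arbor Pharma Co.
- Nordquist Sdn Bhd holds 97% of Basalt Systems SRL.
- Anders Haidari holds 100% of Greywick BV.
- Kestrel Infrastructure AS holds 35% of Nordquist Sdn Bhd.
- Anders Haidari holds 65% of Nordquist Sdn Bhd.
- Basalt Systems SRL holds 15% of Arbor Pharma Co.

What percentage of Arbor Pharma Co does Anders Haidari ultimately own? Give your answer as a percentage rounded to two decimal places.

Anders reaches Arbor along 3 paths.
Via Kestrel: 92% × 84% = 77.28%.
Via Nordquist → Basalt: 65% × 97% × 15% = 9.4575%.
Via Kestrel → Nordquist → Basalt: 92% × 35% × 97% × 15% = 4.6851%.
Total: 77.28% + 9.4575% + 4.6851% = 91.4226%.
Rounded: 91.42%.

91.42%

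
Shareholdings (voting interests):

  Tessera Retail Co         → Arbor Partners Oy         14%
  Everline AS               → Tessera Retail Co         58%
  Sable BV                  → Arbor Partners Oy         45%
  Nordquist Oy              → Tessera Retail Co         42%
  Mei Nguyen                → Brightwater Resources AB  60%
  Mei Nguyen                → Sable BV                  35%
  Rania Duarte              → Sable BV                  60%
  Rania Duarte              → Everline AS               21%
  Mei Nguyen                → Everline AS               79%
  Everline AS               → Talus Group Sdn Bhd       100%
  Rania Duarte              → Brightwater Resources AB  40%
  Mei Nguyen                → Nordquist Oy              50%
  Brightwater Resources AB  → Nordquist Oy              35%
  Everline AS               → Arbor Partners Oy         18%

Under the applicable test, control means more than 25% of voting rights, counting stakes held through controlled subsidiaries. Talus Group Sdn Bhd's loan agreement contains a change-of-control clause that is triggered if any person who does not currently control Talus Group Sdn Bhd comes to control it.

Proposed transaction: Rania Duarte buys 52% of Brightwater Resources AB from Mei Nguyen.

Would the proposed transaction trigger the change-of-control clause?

No

The purchase adds only to Rania's holdings (Mei's stake shrinks), so Rania is the only person who could newly come to control Talus.
Rania holds 60% of Sable, so Rania controls Sable.
Rania holds 40% of Brightwater, so Rania controls Brightwater.
Brightwater holds 35% of Nordquist, so Rania controls Nordquist.
Nordquist holds 42% of Tessera, so Rania controls Tessera.
Tessera and Sable together hold 14% + 45% = 59% of Arbor, so Rania controls Arbor.
Neither Rania nor any entity Rania controls holds any voting interest in Talus.
So before the transaction, Rania does not control Talus.
After the purchase, Rania's direct stake in Brightwater rises to 40% + 52% = 92%, and Mei's stake falls to 8%.
Rania holds 92% of Brightwater, so Rania controls Brightwater.
After the transaction, neither Rania nor any entity Rania controls holds a voting interest in Talus, so Rania still does not control it.
No new person acquires control, so the clause is not triggered.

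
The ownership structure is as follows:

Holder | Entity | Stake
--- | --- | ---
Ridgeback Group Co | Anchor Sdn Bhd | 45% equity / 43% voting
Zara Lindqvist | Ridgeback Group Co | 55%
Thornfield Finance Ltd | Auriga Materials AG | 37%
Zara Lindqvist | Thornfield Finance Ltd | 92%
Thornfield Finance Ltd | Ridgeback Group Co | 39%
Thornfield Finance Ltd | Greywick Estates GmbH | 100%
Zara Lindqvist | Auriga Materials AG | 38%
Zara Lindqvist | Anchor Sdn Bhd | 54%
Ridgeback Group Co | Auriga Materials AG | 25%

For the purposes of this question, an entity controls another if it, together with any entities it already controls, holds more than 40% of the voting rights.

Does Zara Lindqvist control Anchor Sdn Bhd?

Zara holds 92% of Thornfield, so Zara controls Thornfield.
Thornfield and Zara together hold 39% + 55% = 94% of Ridgeback, so Zara controls Ridgeback.
Ridgeback and Zara together hold 43% + 54% = 97% of Anchor, so Zara controls Anchor.

Yes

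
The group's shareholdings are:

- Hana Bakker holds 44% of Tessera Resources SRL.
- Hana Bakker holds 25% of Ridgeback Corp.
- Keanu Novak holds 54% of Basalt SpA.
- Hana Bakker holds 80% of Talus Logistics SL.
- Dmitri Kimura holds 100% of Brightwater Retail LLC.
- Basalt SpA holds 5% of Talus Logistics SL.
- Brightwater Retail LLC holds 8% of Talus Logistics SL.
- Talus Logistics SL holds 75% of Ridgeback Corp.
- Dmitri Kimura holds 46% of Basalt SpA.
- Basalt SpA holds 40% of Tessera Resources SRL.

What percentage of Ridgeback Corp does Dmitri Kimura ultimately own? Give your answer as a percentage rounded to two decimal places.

Dmitri reaches Ridgeback along 2 paths.
Via Basalt → Talus: 46% × 5% × 75% = 1.725%.
Via Brightwater → Talus: 100% × 8% × 75% = 6%.
Total: 1.725% + 6% = 7.725%.
Rounded: 7.73%.

7.73%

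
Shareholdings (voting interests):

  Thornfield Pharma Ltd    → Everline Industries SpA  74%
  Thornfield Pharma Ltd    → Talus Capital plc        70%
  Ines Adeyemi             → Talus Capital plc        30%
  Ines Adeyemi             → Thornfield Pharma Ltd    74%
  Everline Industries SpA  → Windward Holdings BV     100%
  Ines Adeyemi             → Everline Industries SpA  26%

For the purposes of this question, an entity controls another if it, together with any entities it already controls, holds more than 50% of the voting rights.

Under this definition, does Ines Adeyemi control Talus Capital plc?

Yes

Ines holds 74% of Thornfield, so Ines controls Thornfield.
Ines and Thornfield together hold 30% + 70% = 100% of Talus, so Ines controls Talus.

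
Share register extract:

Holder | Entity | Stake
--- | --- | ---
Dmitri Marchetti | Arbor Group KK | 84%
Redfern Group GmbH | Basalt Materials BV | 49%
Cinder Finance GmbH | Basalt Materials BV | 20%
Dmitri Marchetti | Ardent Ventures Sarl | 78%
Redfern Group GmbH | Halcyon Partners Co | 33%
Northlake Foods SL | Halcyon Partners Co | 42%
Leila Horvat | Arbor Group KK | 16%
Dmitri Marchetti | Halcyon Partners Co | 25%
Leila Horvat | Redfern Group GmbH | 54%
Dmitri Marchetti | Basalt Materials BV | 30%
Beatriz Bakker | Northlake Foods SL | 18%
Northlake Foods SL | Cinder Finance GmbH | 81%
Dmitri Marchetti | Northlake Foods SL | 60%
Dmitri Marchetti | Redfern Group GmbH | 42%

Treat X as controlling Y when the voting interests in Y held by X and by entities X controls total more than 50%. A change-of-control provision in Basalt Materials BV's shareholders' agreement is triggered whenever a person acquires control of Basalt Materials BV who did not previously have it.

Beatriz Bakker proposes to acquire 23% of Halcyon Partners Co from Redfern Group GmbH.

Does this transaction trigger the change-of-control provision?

The purchase adds only to Beatriz's holdings (Redfern's stake shrinks), so Beatriz is the only person who could newly come to control Basalt.
Beatriz's largest direct stake is 18% in Northlake, which does not meet the threshold, so Beatriz controls no company.
Neither Beatriz nor any entity Beatriz controls holds any voting interest in Basalt.
So before the transaction, Beatriz does not control Basalt.
After the purchase, Beatriz holds 23% of Halcyon directly, and Redfern's stake falls to 10%.
Beatriz's side now holds 23% of Halcyon, not > 50%, so Beatriz still does not control Halcyon.
After the transaction, neither Beatriz nor any entity Beatriz controls holds a voting interest in Basalt, so Beatriz still does not control it.
No new person acquires control, so the clause is not triggered.

No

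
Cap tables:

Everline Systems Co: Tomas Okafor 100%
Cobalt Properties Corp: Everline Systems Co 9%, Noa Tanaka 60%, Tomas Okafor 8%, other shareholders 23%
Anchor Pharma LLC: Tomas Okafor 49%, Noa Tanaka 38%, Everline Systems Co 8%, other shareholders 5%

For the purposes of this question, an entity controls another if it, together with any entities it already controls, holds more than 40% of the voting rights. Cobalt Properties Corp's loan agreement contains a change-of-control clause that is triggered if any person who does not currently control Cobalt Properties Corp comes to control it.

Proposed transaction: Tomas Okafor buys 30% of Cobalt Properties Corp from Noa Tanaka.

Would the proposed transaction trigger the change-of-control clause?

The purchase adds only to Tomas's holdings (Noa's stake shrinks), so Tomas is the only person who could newly come to control Cobalt.
Tomas holds 100% of Everline, so Tomas controls Everline.
Tomas and Everline together hold 49% + 8% = 57% of Anchor, so Tomas controls Anchor.
In Cobalt, Tomas's side holds only 9% + 8% = 17%, not > 40%.
So before the transaction, Tomas does not control Cobalt.
After the purchase, Tomas's direct stake in Cobalt rises to 8% + 30% = 38%, and Noa's stake falls to 30%.
Everline and Tomas together hold 9% + 38% = 47% of Cobalt, so Tomas controls Cobalt.
Tomas did not control Cobalt before and does after, so the clause is triggered.

Yes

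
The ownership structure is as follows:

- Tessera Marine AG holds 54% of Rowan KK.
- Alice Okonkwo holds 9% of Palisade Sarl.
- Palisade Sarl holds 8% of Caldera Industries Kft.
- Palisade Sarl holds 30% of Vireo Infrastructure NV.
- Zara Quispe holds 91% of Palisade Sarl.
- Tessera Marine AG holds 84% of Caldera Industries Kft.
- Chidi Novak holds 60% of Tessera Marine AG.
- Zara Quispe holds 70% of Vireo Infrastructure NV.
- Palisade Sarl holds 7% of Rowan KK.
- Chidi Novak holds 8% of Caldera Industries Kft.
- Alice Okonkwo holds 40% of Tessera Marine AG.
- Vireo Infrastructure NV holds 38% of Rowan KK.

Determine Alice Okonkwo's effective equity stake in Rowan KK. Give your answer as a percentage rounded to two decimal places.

23.26%

Alice reaches Rowan along 3 paths.
Via Palisade: 9% × 7% = 0.63%.
Via Tessera: 40% × 54% = 21.6%.
Via Palisade → Vireo: 9% × 30% × 38% = 1.026%.
Total: 0.63% + 21.6% + 1.026% = 23.256%.
Rounded: 23.26%.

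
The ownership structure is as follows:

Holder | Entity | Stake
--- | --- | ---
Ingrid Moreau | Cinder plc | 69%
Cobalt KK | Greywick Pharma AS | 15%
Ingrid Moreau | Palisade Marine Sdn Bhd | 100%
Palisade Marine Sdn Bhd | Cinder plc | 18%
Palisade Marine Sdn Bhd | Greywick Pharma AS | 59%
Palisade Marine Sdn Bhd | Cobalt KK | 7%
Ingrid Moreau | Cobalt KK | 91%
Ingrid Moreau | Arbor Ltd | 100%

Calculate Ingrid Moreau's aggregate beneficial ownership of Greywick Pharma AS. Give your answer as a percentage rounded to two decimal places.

73.70%

Ingrid reaches Greywick along 3 paths.
Via Cobalt: 91% × 15% = 13.65%.
Via Palisade → Cobalt: 100% × 7% × 15% = 1.05%.
Via Palisade: 100% × 59% = 59%.
Total: 13.65% + 1.05% + 59% = 73.7%.
Rounded: 73.70%.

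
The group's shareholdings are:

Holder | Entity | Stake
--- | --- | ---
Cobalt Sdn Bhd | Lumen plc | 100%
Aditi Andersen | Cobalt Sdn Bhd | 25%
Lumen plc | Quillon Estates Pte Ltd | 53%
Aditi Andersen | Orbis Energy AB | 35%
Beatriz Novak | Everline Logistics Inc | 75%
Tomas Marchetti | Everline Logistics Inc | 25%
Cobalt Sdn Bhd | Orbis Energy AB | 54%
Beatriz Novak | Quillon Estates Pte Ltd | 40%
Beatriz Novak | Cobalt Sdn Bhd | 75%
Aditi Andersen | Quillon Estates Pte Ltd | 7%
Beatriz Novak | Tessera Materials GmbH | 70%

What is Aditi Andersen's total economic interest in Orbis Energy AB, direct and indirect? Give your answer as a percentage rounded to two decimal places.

48.50%

Aditi reaches Orbis along 2 paths.
Via Cobalt: 25% × 54% = 13.5%.
Direct stake: 35% = 35%.
Total: 13.5% + 35% = 48.5%.
Rounded: 48.50%.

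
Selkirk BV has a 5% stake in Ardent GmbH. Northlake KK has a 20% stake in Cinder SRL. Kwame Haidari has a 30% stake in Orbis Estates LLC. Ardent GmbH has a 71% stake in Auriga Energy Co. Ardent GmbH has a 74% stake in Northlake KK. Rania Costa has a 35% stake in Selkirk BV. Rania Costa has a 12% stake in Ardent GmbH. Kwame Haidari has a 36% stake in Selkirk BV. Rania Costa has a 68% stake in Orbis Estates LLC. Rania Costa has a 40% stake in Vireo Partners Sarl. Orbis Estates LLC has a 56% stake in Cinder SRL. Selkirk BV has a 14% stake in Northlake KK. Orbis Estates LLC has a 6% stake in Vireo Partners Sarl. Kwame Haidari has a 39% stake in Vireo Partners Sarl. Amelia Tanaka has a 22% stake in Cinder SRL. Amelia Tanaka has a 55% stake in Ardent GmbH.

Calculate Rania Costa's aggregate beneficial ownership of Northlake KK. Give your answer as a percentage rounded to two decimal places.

15.08%

Rania reaches Northlake along 3 paths.
Via Selkirk: 35% × 14% = 4.9%.
Via Selkirk → Ardent: 35% × 5% × 74% = 1.295%.
Via Ardent: 12% × 74% = 8.88%.
Total: 4.9% + 1.295% + 8.88% = 15.075%.
Rounded: 15.08%.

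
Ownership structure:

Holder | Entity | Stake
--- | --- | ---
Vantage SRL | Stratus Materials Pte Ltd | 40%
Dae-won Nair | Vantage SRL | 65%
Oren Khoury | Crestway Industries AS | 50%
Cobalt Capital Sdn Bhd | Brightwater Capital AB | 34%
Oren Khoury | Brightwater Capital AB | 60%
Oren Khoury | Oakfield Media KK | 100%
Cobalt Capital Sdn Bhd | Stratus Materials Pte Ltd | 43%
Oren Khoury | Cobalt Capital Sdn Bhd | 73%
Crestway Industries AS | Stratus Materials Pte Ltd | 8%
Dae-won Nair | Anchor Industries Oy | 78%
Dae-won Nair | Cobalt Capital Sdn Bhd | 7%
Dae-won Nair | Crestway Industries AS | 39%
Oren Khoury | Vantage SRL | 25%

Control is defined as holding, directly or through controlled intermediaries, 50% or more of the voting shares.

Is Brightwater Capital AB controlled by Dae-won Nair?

No

Dae-won holds 65% of Vantage, so Dae-won controls Vantage.
Dae-won holds 78% of Anchor, so Dae-won controls Anchor.
Neither Dae-won nor any entity Dae-won controls holds any voting interest in Brightwater.
So Dae-won does not control Brightwater.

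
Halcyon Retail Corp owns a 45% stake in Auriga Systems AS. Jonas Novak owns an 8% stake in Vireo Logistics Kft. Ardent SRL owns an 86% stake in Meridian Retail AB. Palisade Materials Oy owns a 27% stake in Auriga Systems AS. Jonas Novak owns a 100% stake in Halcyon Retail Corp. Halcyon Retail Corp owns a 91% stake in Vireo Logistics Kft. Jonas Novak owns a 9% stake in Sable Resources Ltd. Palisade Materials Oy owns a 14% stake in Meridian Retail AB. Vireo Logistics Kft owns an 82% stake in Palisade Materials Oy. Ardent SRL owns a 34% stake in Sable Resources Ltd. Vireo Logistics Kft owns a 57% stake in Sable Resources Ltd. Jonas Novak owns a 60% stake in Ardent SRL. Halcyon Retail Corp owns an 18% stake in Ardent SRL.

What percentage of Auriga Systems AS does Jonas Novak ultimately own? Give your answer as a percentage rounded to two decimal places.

66.92%

Jonas reaches Auriga along 3 paths.
Via Halcyon → Vireo → Palisade: 100% × 91% × 82% × 27% = 20.1474%.
Via Vireo → Palisade: 8% × 82% × 27% = 1.7712%.
Via Halcyon: 100% × 45% = 45%.
Total: 20.1474% + 1.7712% + 45% = 66.9186%.
Rounded: 66.92%.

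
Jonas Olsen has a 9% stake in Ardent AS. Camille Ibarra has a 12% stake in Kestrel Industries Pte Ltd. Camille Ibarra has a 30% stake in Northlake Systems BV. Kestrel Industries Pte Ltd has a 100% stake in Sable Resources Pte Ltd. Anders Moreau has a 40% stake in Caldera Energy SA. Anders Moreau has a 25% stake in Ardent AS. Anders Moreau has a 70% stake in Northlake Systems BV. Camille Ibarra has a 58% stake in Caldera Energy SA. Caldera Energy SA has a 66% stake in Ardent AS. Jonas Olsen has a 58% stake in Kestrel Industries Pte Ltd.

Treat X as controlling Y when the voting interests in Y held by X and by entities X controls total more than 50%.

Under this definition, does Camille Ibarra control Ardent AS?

Camille holds 58% of Caldera, so Camille controls Caldera.
Caldera holds 66% of Ardent, so Camille controls Ardent.

Yes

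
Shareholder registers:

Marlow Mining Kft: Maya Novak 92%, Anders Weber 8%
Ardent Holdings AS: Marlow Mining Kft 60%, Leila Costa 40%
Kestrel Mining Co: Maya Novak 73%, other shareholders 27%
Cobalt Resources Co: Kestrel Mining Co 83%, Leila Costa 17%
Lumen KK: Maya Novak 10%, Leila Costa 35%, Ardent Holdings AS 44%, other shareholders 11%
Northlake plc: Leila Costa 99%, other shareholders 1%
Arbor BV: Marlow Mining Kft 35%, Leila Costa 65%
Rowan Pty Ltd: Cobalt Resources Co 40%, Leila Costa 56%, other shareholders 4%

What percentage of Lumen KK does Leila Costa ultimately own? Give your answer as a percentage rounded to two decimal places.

Leila reaches Lumen along 2 paths.
Direct stake: 35% = 35%.
Via Ardent: 40% × 44% = 17.6%.
Total: 35% + 17.6% = 52.6%.
Rounded: 52.60%.

52.60%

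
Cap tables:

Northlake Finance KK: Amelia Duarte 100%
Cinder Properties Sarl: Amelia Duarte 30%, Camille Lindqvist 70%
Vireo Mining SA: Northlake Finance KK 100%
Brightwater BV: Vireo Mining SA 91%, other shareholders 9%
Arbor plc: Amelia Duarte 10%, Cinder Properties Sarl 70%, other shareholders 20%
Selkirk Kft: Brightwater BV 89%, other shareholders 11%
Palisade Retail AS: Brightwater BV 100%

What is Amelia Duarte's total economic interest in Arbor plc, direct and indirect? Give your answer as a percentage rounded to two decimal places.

Amelia reaches Arbor along 2 paths.
Direct stake: 10% = 10%.
Via Cinder: 30% × 70% = 21%.
Total: 10% + 21% = 31%.
Rounded: 31.00%.

31.00%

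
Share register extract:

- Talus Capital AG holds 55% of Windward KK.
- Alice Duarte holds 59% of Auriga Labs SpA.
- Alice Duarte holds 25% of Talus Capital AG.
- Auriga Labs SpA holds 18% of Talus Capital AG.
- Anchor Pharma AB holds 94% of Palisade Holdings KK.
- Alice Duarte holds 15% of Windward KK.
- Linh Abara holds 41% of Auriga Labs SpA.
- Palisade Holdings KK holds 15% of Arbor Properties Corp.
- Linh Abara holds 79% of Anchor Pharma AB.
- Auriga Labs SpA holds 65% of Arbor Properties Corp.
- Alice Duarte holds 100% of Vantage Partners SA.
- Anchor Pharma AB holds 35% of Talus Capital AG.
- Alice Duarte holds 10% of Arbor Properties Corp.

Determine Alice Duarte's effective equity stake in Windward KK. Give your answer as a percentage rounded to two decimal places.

34.59%

Alice reaches Windward along 3 paths.
Direct stake: 15% = 15%.
Via Auriga → Talus: 59% × 18% × 55% = 5.841%.
Via Talus: 25% × 55% = 13.75%.
Total: 15% + 5.841% + 13.75% = 34.591%.
Rounded: 34.59%.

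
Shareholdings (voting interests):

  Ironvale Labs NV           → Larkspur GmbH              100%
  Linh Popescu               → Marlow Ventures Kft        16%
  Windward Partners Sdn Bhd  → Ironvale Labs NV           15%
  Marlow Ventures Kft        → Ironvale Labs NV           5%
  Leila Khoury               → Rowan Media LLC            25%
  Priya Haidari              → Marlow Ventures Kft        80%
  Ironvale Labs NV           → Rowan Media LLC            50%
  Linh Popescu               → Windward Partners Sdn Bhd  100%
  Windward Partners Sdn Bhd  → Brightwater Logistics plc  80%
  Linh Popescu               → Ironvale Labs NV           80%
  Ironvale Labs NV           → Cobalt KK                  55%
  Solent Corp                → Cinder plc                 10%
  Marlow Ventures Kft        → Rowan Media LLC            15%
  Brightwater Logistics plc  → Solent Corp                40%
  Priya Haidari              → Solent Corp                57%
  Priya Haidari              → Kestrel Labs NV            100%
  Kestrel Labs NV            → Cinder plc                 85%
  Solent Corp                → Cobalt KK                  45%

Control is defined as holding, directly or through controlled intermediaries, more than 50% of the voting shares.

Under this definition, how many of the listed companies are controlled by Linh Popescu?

Linh holds 100% of Windward, so Linh controls Windward.
Windward holds 80% of Brightwater, so Linh controls Brightwater.
Windward and Linh together hold 15% + 80% = 95% of Ironvale, so Linh controls Ironvale.
Ironvale holds 55% of Cobalt, so Linh controls Cobalt.
Ironvale holds 100% of Larkspur, so Linh controls Larkspur.
No other company's threshold is met.
Linh controls 5 companies.

5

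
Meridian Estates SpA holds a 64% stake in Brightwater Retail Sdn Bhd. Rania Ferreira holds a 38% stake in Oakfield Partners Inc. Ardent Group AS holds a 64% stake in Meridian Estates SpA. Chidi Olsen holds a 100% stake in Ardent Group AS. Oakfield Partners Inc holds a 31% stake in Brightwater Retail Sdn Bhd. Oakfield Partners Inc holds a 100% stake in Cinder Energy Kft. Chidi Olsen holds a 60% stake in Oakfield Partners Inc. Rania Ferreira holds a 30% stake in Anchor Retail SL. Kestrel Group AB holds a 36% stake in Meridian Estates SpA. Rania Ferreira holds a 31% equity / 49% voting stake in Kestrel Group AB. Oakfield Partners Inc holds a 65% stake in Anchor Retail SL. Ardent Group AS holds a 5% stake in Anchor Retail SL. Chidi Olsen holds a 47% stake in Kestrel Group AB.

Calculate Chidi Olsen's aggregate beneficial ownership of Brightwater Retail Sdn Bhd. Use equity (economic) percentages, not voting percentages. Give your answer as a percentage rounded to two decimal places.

Chidi reaches Brightwater along 3 paths.
Via Oakfield: 60% × 31% = 18.6%.
Via Kestrel → Meridian: 47% × 36% × 64% = 10.8288%.
Via Ardent → Meridian: 100% × 64% × 64% = 40.96%.
Total: 18.6% + 10.8288% + 40.96% = 70.3888%.
Rounded: 70.39%.

70.39%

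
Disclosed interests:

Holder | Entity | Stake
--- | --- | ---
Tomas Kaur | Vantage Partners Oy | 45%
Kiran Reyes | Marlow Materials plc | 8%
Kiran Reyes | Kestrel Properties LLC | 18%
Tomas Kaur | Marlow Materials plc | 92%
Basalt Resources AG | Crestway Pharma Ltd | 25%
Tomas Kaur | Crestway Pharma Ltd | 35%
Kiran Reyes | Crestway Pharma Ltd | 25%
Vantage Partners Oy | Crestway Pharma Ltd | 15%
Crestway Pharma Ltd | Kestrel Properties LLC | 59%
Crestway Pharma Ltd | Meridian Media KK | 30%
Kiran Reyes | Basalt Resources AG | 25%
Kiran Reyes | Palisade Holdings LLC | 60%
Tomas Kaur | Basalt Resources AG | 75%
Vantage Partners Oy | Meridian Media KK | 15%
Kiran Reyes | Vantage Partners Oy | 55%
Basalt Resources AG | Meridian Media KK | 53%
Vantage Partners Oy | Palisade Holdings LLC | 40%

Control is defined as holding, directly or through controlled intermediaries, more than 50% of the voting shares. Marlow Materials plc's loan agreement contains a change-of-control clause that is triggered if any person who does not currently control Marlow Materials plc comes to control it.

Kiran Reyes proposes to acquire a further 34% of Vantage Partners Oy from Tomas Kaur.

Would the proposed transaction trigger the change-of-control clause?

The purchase adds only to Kiran's holdings (Tomas's stake shrinks), so Kiran is the only person who could newly come to control Marlow.
Kiran holds 55% of Vantage, so Kiran controls Vantage.
Kiran and Vantage together hold 60% + 40% = 100% of Palisade, so Kiran controls Palisade.
In Marlow, Kiran's side holds only 8%, not > 50%.
So before the transaction, Kiran does not control Marlow.
After the purchase, Kiran's direct stake in Vantage rises to 55% + 34% = 89%, and Tomas's stake falls to 11%.
Kiran holds 89% of Vantage, so Kiran controls Vantage.
After the transaction, Kiran's side holds 8% of Marlow, not > 50%, so Kiran still does not control Marlow.
No new person acquires control, so the clause is not triggered.

No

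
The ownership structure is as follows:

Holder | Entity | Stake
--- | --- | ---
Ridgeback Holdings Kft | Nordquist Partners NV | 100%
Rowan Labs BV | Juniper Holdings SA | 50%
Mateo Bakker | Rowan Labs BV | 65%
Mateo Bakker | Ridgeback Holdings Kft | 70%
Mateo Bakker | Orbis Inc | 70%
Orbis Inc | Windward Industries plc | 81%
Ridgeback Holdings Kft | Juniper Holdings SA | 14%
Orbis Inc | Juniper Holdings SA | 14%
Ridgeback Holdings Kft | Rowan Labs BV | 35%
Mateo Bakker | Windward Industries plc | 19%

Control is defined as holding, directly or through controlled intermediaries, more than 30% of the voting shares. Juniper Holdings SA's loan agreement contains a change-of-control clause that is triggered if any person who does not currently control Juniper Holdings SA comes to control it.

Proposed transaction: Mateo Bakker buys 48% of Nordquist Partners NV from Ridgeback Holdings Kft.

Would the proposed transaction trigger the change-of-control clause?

The purchase adds only to Mateo's holdings (Ridgeback's stake shrinks), so Mateo is the only person who could newly come to control Juniper.
Mateo holds 70% of Orbis, so Mateo controls Orbis.
Mateo holds 70% of Ridgeback, so Mateo controls Ridgeback.
Ridgeback and Mateo together hold 35% + 65% = 100% of Rowan, so Mateo controls Rowan.
Orbis and Rowan and Ridgeback together hold 14% + 50% + 14% = 78% of Juniper, so Mateo controls Juniper.
So Mateo already controls Juniper before the transaction.
After the purchase, Mateo holds 48% of Nordquist directly, and Ridgeback's stake falls to 52%.
Mateo controlled Juniper already, so this is not a new person acquiring control; every other person's position is unchanged or reduced.
No new person acquires control, so the clause is not triggered.

No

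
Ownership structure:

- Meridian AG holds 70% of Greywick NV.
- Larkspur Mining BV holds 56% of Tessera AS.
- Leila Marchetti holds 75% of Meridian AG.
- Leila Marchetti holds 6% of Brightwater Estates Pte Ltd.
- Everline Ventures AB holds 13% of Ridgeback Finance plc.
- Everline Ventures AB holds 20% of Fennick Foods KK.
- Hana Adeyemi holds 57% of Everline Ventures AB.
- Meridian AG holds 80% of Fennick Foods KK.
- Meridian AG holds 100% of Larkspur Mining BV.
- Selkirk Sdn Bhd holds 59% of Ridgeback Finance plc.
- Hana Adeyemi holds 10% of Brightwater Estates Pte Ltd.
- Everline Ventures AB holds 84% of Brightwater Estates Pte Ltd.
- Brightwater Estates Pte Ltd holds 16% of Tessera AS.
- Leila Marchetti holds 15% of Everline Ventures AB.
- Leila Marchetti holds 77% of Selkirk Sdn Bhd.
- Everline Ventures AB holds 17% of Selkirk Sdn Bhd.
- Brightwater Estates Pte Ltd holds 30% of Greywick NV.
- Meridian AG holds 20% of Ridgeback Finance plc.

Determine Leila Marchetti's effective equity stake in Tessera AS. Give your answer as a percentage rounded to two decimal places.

Leila reaches Tessera along 3 paths.
Via Meridian → Larkspur: 75% × 100% × 56% = 42%.
Via Everline → Brightwater: 15% × 84% × 16% = 2.016%.
Via Brightwater: 6% × 16% = 0.96%.
Total: 42% + 2.016% + 0.96% = 44.976%.
Rounded: 44.98%.

44.98%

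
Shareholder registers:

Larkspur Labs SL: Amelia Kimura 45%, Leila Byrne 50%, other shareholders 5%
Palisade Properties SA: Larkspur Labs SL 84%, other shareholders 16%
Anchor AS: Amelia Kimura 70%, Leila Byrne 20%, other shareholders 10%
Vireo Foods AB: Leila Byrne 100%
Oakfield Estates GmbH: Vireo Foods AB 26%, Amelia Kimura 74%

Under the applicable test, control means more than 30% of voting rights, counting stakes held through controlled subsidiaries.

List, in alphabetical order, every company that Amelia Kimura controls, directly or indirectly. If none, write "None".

Anchor AS, Larkspur Labs SL, Oakfield Estates GmbH, Palisade Properties SA

Amelia holds 45% of Larkspur, so Amelia controls Larkspur.
Larkspur holds 84% of Palisade, so Amelia controls Palisade.
Amelia holds 70% of Anchor, so Amelia controls Anchor.
Amelia holds 74% of Oakfield, so Amelia controls Oakfield.
No other company's threshold is met.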